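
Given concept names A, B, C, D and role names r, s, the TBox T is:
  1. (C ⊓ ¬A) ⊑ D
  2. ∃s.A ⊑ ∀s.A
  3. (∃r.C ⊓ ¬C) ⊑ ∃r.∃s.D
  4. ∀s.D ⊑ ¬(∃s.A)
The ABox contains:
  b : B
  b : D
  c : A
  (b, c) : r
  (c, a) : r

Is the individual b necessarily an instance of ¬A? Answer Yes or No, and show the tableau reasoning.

No

1. b : ¬A?  L(b) = {B, D} ∪ {A}
   open: L(b) ⊇ {A, B, D, ∀r.¬C, ∀s.¬A} — b ∉ ¬A possible
2. Hence b : ¬A: not entailed.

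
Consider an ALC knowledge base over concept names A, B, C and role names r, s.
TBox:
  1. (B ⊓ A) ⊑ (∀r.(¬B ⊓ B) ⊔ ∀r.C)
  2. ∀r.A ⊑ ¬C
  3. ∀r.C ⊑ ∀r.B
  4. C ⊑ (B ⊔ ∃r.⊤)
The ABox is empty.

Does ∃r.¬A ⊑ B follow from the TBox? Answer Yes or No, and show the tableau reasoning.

1. ∃r.¬A ⊑ B  ⇔  (∃r.¬A ⊓ ¬B) unsat w.r.t. T
   open: L(x₀) ⊇ {¬B, ¬C, ∃r.¬A, ∃r.¬C} (+ ∃-successors)
2. Hence ∃r.¬A ⊑ B: not entailed.

No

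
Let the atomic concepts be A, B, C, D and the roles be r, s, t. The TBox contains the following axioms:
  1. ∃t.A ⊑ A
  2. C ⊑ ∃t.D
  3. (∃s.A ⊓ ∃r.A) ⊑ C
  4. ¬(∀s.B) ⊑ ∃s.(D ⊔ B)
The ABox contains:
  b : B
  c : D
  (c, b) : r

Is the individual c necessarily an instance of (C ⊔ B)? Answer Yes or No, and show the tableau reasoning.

1. c : (C ⊔ B)?  L(c) = {D} ∪ {(¬C ⊓ ¬B)}
   open: L(c) ⊇ {D, ¬B, ¬C, ∀s.B, ∀s.¬A, …} — c ∉ (C ⊔ B) possible
2. Hence c : (C ⊔ B): not entailed.

No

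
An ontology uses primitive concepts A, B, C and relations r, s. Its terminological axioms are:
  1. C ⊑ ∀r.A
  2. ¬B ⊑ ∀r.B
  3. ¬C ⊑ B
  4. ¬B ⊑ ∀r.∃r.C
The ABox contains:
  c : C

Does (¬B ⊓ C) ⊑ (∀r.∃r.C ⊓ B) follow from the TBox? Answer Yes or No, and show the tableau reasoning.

1. (¬B ⊓ C) ⊑ (∀r.∃r.C ⊓ B)  ⇔  ((¬B ⊓ C) ⊓ (∃r.∀r.¬C ⊔ ¬B)) unsat w.r.t. T
   apply at x₀: C⊑∀r.A; ¬B⊑∀r.B; ¬B⊑∀r.∃r.C
   open: L(x₀) ⊇ {C, ¬B, ∀r.A, ∀r.B, ∀r.∃r.C}
2. Hence (¬B ⊓ C) ⊑ (∀r.∃r.C ⊓ B): not entailed.

No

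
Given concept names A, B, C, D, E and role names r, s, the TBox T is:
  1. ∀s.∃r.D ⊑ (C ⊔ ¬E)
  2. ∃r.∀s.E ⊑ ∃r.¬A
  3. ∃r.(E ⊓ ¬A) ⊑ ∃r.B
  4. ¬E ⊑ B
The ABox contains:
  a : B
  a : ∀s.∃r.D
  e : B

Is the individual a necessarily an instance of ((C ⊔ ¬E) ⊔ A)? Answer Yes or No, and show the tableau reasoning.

1. a : ((C ⊔ ¬E) ⊔ A)?  L(a) = {B, ∀s.∃r.D} ∪ {((¬C ⊓ E) ⊓ ¬A)}
   clash {E, ¬E} at a — a ∈ ((C ⊔ ¬E) ⊔ A)
2. Hence a : ((C ⊔ ¬E) ⊔ A): entailed.

Yes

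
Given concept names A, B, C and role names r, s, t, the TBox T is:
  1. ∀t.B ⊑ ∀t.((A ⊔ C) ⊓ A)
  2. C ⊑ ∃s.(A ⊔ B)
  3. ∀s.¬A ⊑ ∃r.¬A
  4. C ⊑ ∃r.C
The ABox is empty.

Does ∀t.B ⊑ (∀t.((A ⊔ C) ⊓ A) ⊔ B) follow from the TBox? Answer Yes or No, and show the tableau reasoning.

1. ∀t.B ⊑ (∀t.((A ⊔ C) ⊓ A) ⊔ B)  ⇔  (∀t.B ⊓ (∃t.((¬A ⊓ ¬C) ⊔ ¬A) ⊓ ¬B)) unsat w.r.t. T
   all branches close; clash {A, ¬A} at an ∃-successor
2. Hence ∀t.B ⊑ (∀t.((A ⊔ C) ⊓ A) ⊔ B): entailed.

Yes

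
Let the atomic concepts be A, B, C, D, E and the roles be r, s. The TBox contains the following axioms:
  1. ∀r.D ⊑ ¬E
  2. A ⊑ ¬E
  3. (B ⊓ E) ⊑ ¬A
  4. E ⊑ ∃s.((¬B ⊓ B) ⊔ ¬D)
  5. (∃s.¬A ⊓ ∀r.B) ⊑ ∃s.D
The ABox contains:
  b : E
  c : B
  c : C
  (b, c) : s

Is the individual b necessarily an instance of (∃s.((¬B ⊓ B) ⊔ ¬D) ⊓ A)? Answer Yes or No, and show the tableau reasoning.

1. b : (∃s.((¬B ⊓ B) ⊔ ¬D) ⊓ A)?  L(b) = {E} ∪ {(∀s.((B ⊔ ¬B) ⊓ D) ⊔ ¬A)}
   apply at b: E⊑∃s.((¬B ⊓ B) ⊔ ¬D)
   open: L(b) ⊇ {E, ¬A, ∀s.A, ∃r.¬D, ∃s.((¬B ⊓ B) ⊔ ¬D)} (+ ∃-successors) — b ∉ (∃s.((¬B ⊓ B) ⊔ ¬D) ⊓ A) possible
2. Hence b : (∃s.((¬B ⊓ B) ⊔ ¬D) ⊓ A): not entailed.

No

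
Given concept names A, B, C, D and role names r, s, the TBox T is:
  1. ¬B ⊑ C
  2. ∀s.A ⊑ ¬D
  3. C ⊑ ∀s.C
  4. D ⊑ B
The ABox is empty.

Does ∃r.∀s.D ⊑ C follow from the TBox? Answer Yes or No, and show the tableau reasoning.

No

1. ∃r.∀s.D ⊑ C  ⇔  (∃r.∀s.D ⊓ ¬C) unsat w.r.t. T
   open: L(x₀) ⊇ {B, ¬C, ∃r.∀s.D, ∃s.¬A} (+ ∃-successors)
2. Hence ∃r.∀s.D ⊑ C: not entailed.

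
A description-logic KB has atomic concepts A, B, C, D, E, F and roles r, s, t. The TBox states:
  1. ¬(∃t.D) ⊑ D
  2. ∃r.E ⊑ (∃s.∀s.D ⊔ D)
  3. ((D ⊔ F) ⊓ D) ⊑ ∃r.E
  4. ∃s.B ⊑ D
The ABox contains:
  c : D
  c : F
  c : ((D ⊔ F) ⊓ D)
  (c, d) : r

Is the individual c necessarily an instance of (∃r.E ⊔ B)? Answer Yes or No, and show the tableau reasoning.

Yes

1. c : (∃r.E ⊔ B)?  L(c) = {D, F, ((D ⊔ F) ⊓ D)} ∪ {(∀r.¬E ⊓ ¬B)}
   clash {E, ¬E} at an ∃-successor — c ∈ (∃r.E ⊔ B)
2. Hence c : (∃r.E ⊔ B): entailed.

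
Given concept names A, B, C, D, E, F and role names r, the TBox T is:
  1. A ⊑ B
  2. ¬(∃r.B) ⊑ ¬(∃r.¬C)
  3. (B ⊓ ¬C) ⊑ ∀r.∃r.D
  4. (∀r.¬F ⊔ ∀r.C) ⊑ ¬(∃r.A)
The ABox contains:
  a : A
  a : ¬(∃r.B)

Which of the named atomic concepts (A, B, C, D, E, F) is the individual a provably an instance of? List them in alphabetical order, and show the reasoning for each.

{A, B}

1. a : A?  L(a) = {A, ¬(∃r.B)} ∪ {¬A}
   clash {A, ¬A} at a — a ∈ A
2. a : B?  L(a) = {A, ¬(∃r.B)} ∪ {¬B}
   clash {B, ¬B} at a — a ∈ B
3. a : C?  L(a) = {A, ¬(∃r.B)} ∪ {¬C}
   apply at a: A⊑B; ¬(∃r.B)⊑¬(∃r.¬C)
   open: L(a) ⊇ {A, B, ¬C, ∀r.C, ∀r.¬A, …} — a ∉ C possible
4. a : D?  L(a) = {A, ¬(∃r.B)} ∪ {¬D}
   apply at a: A⊑B; ¬(∃r.B)⊑¬(∃r.¬C)
   open: L(a) ⊇ {A, B, C, ¬D, ∀r.C, …} — a ∉ D possible
5. a : E?  L(a) = {A, ¬(∃r.B)} ∪ {¬E}
   apply at a: A⊑B; ¬(∃r.B)⊑¬(∃r.¬C)
   open: L(a) ⊇ {A, B, C, ¬E, ∀r.C, …} — a ∉ E possible
6. a : F?  L(a) = {A, ¬(∃r.B)} ∪ {¬F}
   apply at a: A⊑B; ¬(∃r.B)⊑¬(∃r.¬C)
   open: L(a) ⊇ {A, B, C, ¬F, ∀r.C, …} — a ∉ F possible
7. Entailed for a: {A, B}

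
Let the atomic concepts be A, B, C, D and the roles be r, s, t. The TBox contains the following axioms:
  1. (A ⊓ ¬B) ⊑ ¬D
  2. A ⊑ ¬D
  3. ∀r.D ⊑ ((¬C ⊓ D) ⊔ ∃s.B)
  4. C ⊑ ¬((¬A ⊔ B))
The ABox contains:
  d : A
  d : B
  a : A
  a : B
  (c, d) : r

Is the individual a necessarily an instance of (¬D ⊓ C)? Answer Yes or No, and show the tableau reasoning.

No

1. a : (¬D ⊓ C)?  L(a) = {A, B} ∪ {(D ⊔ ¬C)}
   apply at a: A⊑¬D
   open: L(a) ⊇ {A, B, ¬C, ¬D, ∃r.¬D} (+ ∃-successors) — a ∉ (¬D ⊓ C) possible
2. Hence a : (¬D ⊓ C): not entailed.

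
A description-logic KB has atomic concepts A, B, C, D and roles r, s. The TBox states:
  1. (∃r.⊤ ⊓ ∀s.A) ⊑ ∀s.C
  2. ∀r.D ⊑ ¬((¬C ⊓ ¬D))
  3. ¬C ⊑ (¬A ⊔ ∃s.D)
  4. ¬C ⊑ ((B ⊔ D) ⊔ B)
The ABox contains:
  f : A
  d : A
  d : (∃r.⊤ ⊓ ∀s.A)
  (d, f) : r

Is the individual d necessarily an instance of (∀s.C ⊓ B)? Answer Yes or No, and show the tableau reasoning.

No

1. d : (∀s.C ⊓ B)?  L(d) = {A, (∃r.⊤ ⊓ ∀s.A)} ∪ {(∃s.¬C ⊔ ¬B)}
   apply at d: (∃r.⊤ ⊓ ∀s.A)⊑∀s.C
   open: L(d) ⊇ {A, C, ¬B, ∀s.A, ∀s.C, …} (+ ∃-successors) — d ∉ (∀s.C ⊓ B) possible
2. Hence d : (∀s.C ⊓ B): not entailed.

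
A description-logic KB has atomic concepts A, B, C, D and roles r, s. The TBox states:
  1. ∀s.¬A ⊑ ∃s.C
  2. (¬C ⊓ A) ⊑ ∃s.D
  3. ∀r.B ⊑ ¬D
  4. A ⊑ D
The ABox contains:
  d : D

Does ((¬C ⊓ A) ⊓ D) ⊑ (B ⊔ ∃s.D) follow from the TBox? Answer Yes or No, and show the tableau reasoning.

Yes

1. ((¬C ⊓ A) ⊓ D) ⊑ (B ⊔ ∃s.D)  ⇔  (((¬C ⊓ A) ⊓ D) ⊓ (¬B ⊓ ∀s.¬D)) unsat w.r.t. T
   all branches close; clash {D, ¬D} at x₀
2. Hence ((¬C ⊓ A) ⊓ D) ⊑ (B ⊔ ∃s.D): entailed.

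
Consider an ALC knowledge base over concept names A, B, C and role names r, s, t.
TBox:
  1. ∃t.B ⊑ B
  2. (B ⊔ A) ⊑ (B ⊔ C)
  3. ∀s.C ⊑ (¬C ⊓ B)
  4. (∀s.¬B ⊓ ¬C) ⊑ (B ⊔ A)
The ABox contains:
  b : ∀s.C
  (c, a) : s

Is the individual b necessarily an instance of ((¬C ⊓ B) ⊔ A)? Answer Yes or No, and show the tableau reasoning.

1. b : ((¬C ⊓ B) ⊔ A)?  L(b) = {∀s.C} ∪ {((C ⊔ ¬B) ⊓ ¬A)}
   clash {A, ¬A} at b — b ∈ ((¬C ⊓ B) ⊔ A)
2. Hence b : ((¬C ⊓ B) ⊔ A): entailed.

Yes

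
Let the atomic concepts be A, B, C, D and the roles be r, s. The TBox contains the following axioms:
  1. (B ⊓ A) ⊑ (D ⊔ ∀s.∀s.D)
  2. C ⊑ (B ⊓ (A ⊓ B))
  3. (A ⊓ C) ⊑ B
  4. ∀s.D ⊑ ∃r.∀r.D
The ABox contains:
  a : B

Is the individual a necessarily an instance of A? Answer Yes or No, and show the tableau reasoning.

1. a : A?  L(a) = {B} ∪ {¬A}
   open: L(a) ⊇ {B, ¬A, ¬C, ∃s.¬D} (+ ∃-successors) — a ∉ A possible
2. Hence a : A: not entailed.

No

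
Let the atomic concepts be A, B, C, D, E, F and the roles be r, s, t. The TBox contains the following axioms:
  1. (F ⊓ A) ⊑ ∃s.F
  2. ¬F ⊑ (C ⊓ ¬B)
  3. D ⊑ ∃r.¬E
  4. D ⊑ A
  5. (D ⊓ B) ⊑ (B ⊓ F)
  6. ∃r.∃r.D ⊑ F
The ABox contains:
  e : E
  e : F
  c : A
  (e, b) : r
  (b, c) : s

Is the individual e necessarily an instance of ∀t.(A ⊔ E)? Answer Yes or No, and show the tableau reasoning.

1. e : ∀t.(A ⊔ E)?  L(e) = {E, F} ∪ {∃t.(¬A ⊓ ¬E)}
   open: L(e) ⊇ {E, F, ¬A, ¬D, ∃t.(¬A ⊓ ¬E)} (+ ∃-successors) — e ∉ ∀t.(A ⊔ E) possible
2. Hence e : ∀t.(A ⊔ E): not entailed.

No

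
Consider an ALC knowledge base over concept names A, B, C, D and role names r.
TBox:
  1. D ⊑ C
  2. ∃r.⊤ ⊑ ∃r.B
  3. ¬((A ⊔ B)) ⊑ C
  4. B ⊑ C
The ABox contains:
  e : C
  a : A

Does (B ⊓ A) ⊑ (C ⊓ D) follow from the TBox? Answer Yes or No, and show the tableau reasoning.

No

1. (B ⊓ A) ⊑ (C ⊓ D)  ⇔  ((B ⊓ A) ⊓ (¬C ⊔ ¬D)) unsat w.r.t. T
   apply at x₀: B⊑C
   open: L(x₀) ⊇ {A, B, C, ¬D, ∀r.⊥}
2. Hence (B ⊓ A) ⊑ (C ⊓ D): not entailed.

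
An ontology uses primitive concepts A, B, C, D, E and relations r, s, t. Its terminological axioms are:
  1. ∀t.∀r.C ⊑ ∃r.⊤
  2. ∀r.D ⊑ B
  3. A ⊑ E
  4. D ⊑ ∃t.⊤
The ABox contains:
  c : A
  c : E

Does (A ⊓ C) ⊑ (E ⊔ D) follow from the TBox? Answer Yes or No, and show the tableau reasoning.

Yes

1. (A ⊓ C) ⊑ (E ⊔ D)  ⇔  ((A ⊓ C) ⊓ (¬E ⊓ ¬D)) unsat w.r.t. T
   all branches close; clash {E, ¬E} at x₀
2. Hence (A ⊓ C) ⊑ (E ⊔ D): entailed.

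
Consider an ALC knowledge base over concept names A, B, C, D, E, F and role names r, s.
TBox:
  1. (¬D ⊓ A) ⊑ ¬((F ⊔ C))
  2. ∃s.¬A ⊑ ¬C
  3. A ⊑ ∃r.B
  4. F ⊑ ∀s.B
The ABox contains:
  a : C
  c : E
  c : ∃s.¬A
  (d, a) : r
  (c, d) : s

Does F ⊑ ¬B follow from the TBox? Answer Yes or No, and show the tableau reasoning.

1. F ⊑ ¬B  ⇔  (F ⊓ B) unsat w.r.t. T
   apply at x₀: F⊑∀s.B
   open: L(x₀) ⊇ {B, F, ¬A, ∀s.A, ∀s.B}
2. Hence F ⊑ ¬B: not entailed.

No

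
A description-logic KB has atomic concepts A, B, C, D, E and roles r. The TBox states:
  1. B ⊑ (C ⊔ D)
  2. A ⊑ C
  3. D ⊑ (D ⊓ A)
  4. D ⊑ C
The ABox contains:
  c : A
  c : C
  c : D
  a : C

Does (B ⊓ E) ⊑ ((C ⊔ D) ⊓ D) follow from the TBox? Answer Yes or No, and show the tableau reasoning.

No

1. (B ⊓ E) ⊑ ((C ⊔ D) ⊓ D)  ⇔  ((B ⊓ E) ⊓ ((¬C ⊓ ¬D) ⊔ ¬D)) unsat w.r.t. T
   apply at x₀: B⊑(C ⊔ D)
   open: L(x₀) ⊇ {B, C, E, ¬A, ¬D}
2. Hence (B ⊓ E) ⊑ ((C ⊔ D) ⊓ D): not entailed.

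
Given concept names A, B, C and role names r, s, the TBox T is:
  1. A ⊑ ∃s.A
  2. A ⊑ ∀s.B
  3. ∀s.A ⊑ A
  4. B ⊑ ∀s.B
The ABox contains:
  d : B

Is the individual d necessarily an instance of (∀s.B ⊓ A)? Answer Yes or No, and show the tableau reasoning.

No

1. d : (∀s.B ⊓ A)?  L(d) = {B} ∪ {(∃s.¬B ⊔ ¬A)}
   apply at d: B⊑∀s.B
   open: L(d) ⊇ {B, ¬A, ∀s.B, ∃s.¬A} (+ ∃-successors) — d ∉ (∀s.B ⊓ A) possible
2. Hence d : (∀s.B ⊓ A): not entailed.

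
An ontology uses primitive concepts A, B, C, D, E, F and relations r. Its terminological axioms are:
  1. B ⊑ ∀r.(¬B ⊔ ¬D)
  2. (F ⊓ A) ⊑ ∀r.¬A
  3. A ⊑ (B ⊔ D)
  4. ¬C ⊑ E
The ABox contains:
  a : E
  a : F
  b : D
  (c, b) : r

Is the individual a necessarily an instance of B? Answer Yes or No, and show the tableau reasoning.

1. a : B?  L(a) = {E, F} ∪ {¬B}
   open: L(a) ⊇ {E, F, ¬A, ¬B} — a ∉ B possible
2. Hence a : B: not entailed.

No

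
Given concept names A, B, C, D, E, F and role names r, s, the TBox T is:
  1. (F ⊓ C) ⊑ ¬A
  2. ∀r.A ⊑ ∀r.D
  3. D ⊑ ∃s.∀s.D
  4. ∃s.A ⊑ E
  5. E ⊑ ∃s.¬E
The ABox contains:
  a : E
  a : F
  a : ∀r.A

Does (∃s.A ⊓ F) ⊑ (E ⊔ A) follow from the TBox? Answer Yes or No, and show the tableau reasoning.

1. (∃s.A ⊓ F) ⊑ (E ⊔ A)  ⇔  ((∃s.A ⊓ F) ⊓ (¬E ⊓ ¬A)) unsat w.r.t. T
   all branches close; clash {E, ¬E} at x₀
2. Hence (∃s.A ⊓ F) ⊑ (E ⊔ A): entailed.

Yes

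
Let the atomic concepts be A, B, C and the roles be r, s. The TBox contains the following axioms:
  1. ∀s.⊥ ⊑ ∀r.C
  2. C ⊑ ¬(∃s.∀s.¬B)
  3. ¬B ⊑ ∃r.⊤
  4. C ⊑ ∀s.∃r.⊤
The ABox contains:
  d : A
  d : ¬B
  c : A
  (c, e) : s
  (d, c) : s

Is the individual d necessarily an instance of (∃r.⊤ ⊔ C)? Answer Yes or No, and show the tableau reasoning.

Yes

1. d : (∃r.⊤ ⊔ C)?  L(d) = {A, ¬B} ∪ {(∀r.⊥ ⊓ ¬C)}
   clash ⊥ at an ∃-successor — d ∈ (∃r.⊤ ⊔ C)
2. Hence d : (∃r.⊤ ⊔ C): entailed.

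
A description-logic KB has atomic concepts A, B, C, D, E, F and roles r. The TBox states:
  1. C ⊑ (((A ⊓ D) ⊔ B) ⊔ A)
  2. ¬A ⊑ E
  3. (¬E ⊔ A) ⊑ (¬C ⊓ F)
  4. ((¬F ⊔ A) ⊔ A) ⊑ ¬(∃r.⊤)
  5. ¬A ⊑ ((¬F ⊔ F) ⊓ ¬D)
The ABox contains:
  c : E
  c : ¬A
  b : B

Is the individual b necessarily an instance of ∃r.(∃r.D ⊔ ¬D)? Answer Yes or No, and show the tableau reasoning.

1. b : ∃r.(∃r.D ⊔ ¬D)?  L(b) = {B} ∪ {∀r.(∀r.¬D ⊓ D)}
   open: L(b) ⊇ {A, B, F, ¬C, ∀r.(∀r.¬D ⊓ D), …} — b ∉ ∃r.(∃r.D ⊔ ¬D) possible
2. Hence b : ∃r.(∃r.D ⊔ ¬D): not entailed.

No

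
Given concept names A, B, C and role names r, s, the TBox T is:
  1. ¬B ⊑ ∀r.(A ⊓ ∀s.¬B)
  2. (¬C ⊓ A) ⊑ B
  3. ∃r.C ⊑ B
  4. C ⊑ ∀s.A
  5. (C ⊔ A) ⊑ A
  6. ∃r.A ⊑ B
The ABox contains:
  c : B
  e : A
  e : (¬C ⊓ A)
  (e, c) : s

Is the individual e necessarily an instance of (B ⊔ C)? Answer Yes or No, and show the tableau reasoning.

Yes

1. e : (B ⊔ C)?  L(e) = {A, (¬C ⊓ A)} ∪ {(¬B ⊓ ¬C)}
   clash {B, ¬B} at e — e ∈ (B ⊔ C)
2. Hence e : (B ⊔ C): entailed.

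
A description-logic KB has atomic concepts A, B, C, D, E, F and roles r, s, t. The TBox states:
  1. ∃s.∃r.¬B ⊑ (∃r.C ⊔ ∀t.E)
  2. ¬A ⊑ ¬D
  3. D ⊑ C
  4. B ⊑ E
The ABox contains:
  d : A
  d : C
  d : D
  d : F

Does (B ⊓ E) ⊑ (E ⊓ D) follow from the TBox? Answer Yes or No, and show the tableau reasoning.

1. (B ⊓ E) ⊑ (E ⊓ D)  ⇔  ((B ⊓ E) ⊓ (¬E ⊔ ¬D)) unsat w.r.t. T
   open: L(x₀) ⊇ {A, B, E, ¬D, ∀s.∀r.B}
2. Hence (B ⊓ E) ⊑ (E ⊓ D): not entailed.

No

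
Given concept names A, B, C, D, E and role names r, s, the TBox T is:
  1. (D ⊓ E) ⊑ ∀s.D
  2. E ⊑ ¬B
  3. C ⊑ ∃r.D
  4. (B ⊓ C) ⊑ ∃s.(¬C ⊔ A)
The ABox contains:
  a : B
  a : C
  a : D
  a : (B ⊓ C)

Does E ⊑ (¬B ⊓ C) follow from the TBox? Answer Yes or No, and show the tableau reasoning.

No

1. E ⊑ (¬B ⊓ C)  ⇔  (E ⊓ (B ⊔ ¬C)) unsat w.r.t. T
   apply at x₀: E⊑¬B
   open: L(x₀) ⊇ {E, ¬B, ¬C, ¬D}
2. Hence E ⊑ (¬B ⊓ C): not entailed.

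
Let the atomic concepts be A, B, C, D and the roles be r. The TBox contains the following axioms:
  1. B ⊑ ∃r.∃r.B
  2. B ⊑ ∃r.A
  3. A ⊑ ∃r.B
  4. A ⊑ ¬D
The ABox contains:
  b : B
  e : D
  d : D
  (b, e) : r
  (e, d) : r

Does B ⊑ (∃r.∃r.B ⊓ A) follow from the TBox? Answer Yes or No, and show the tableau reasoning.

1. B ⊑ (∃r.∃r.B ⊓ A)  ⇔  (B ⊓ (∀r.∀r.¬B ⊔ ¬A)) unsat w.r.t. T
   apply at x₀: B⊑∃r.∃r.B; B⊑∃r.A
   open: L(x₀) ⊇ {B, ¬A, ∃r.A, ∃r.∃r.B} (+ ∃-successors)
2. Hence B ⊑ (∃r.∃r.B ⊓ A): not entailed.

No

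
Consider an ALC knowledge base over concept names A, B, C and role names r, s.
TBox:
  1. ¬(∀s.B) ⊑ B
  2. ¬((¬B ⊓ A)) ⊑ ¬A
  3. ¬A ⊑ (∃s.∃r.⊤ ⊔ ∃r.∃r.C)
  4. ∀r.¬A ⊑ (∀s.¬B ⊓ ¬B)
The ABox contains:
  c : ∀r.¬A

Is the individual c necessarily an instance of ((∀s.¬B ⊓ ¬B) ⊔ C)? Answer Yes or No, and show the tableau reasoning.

1. c : ((∀s.¬B ⊓ ¬B) ⊔ C)?  L(c) = {∀r.¬A} ∪ {((∃s.B ⊔ B) ⊓ ¬C)}
   clash {B, ¬B} at c — c ∈ ((∀s.¬B ⊓ ¬B) ⊔ C)
2. Hence c : ((∀s.¬B ⊓ ¬B) ⊔ C): entailed.

Yes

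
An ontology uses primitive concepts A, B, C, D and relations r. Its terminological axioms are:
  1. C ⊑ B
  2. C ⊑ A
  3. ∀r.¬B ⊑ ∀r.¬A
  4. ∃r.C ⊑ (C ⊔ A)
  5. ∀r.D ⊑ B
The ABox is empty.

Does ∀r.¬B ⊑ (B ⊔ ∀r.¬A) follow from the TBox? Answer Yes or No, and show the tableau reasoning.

1. ∀r.¬B ⊑ (B ⊔ ∀r.¬A)  ⇔  (∀r.¬B ⊓ (¬B ⊓ ∃r.A)) unsat w.r.t. T
   all branches close; clash {B, ¬B} at x₀
2. Hence ∀r.¬B ⊑ (B ⊔ ∀r.¬A): entailed.

Yes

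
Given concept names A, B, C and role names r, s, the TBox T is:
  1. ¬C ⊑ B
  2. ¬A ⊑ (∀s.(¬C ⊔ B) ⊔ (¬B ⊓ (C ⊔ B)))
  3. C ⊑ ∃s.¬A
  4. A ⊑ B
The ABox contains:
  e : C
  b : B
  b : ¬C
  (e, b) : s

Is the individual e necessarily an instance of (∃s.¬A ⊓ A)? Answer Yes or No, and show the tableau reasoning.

No

1. e : (∃s.¬A ⊓ A)?  L(e) = {C} ∪ {(∀s.A ⊔ ¬A)}
   apply at e: C⊑∃s.¬A
   open: L(e) ⊇ {C, ¬A, ∀s.(¬C ⊔ B), ∃s.¬A} (+ ∃-successors) — e ∉ (∃s.¬A ⊓ A) possible
2. Hence e : (∃s.¬A ⊓ A): not entailed.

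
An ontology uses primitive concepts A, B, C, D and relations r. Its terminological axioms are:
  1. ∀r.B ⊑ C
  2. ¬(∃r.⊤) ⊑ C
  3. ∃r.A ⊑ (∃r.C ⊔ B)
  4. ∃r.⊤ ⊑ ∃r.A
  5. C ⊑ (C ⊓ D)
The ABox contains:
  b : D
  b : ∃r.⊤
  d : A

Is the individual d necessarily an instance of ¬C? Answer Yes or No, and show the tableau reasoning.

1. d : ¬C?  L(d) = {A} ∪ {C}
   apply at d: C⊑(C ⊓ D)
   open: L(d) ⊇ {A, C, D, ∀r.¬A, ∀r.⊥} — d ∉ ¬C possible
2. Hence d : ¬C: not entailed.

No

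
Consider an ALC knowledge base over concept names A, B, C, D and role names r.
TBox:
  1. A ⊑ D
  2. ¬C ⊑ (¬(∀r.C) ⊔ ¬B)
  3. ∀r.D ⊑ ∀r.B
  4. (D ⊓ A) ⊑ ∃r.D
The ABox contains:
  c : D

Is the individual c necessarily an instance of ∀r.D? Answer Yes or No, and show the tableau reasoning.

1. c : ∀r.D?  L(c) = {D} ∪ {∃r.¬D}
   open: L(c) ⊇ {C, D, ¬A, ∃r.¬D} (+ ∃-successors) — c ∉ ∀r.D possible
2. Hence c : ∀r.D: not entailed.

No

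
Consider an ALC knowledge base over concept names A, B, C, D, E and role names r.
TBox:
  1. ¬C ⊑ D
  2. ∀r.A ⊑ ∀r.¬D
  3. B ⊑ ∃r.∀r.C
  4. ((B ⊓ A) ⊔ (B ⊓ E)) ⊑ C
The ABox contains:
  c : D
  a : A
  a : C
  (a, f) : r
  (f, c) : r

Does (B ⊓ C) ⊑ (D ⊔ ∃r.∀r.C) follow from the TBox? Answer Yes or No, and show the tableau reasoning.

1. (B ⊓ C) ⊑ (D ⊔ ∃r.∀r.C)  ⇔  ((B ⊓ C) ⊓ (¬D ⊓ ∀r.∃r.¬C)) unsat w.r.t. T
   all branches close; clash {D, ¬D} at an ∃-successor
2. Hence (B ⊓ C) ⊑ (D ⊔ ∃r.∀r.C): entailed.

Yes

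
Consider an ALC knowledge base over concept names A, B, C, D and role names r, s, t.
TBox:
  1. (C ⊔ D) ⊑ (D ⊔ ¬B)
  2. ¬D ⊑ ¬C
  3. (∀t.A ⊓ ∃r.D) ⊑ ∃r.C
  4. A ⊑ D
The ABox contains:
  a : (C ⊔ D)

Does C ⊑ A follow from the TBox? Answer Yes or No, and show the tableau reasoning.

1. C ⊑ A  ⇔  (C ⊓ ¬A) unsat w.r.t. T
   open: L(x₀) ⊇ {C, D, ¬A, ∃t.¬A} (+ ∃-successors)
2. Hence C ⊑ A: not entailed.

No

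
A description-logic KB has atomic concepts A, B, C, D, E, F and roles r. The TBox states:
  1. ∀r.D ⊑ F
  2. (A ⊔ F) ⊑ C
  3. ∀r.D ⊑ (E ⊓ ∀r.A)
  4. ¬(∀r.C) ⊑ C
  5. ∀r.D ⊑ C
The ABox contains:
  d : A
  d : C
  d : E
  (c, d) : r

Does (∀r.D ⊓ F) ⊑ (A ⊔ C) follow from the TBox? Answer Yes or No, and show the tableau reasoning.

1. (∀r.D ⊓ F) ⊑ (A ⊔ C)  ⇔  ((∀r.D ⊓ F) ⊓ (¬A ⊓ ¬C)) unsat w.r.t. T
   all branches close; clash {C, ¬C} at x₀
2. Hence (∀r.D ⊓ F) ⊑ (A ⊔ C): entailed.

Yes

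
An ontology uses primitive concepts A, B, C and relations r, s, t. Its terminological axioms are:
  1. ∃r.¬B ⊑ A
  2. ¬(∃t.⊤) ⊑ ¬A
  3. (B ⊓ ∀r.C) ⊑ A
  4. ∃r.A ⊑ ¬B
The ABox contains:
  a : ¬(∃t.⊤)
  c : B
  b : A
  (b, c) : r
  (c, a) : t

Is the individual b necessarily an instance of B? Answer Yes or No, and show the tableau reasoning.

1. b : B?  L(b) = {A} ∪ {¬B}
   open: L(b) ⊇ {A, ¬B, ∃t.⊤} (+ ∃-successors) — b ∉ B possible
2. Hence b : B: not entailed.

No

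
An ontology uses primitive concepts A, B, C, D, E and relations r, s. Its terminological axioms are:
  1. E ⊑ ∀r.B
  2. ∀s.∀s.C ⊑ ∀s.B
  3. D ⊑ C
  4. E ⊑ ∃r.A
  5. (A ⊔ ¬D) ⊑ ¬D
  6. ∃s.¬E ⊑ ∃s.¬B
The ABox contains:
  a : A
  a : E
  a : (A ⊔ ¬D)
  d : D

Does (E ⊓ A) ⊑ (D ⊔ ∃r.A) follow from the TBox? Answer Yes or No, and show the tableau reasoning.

1. (E ⊓ A) ⊑ (D ⊔ ∃r.A)  ⇔  ((E ⊓ A) ⊓ (¬D ⊓ ∀r.¬A)) unsat w.r.t. T
   all branches close; clash {A, ¬A} at an ∃-successor
2. Hence (E ⊓ A) ⊑ (D ⊔ ∃r.A): entailed.

Yes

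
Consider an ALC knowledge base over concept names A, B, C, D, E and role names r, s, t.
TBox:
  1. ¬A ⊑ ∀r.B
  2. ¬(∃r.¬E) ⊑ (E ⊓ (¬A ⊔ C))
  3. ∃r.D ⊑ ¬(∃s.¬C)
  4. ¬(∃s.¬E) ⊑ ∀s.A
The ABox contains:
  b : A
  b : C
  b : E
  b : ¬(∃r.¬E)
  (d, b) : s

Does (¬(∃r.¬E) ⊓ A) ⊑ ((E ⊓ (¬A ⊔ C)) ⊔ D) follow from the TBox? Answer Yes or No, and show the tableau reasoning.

Yes

1. (¬(∃r.¬E) ⊓ A) ⊑ ((E ⊓ (¬A ⊔ C)) ⊔ D)  ⇔  ((∀r.E ⊓ A) ⊓ ((¬E ⊔ (A ⊓ ¬C)) ⊓ ¬D)) unsat w.r.t. T
   all branches close; clash {C, ¬C} at x₀
2. Hence (¬(∃r.¬E) ⊓ A) ⊑ ((E ⊓ (¬A ⊔ C)) ⊔ D): entailed.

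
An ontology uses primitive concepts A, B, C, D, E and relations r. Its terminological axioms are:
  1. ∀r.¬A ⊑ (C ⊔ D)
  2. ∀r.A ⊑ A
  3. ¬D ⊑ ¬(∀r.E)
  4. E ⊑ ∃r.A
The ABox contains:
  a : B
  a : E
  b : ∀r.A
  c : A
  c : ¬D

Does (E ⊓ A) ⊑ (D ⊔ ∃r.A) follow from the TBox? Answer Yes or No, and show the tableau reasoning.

Yes

1. (E ⊓ A) ⊑ (D ⊔ ∃r.A)  ⇔  ((E ⊓ A) ⊓ (¬D ⊓ ∀r.¬A)) unsat w.r.t. T
   all branches close; clash {A, ¬A} at an ∃-successor
2. Hence (E ⊓ A) ⊑ (D ⊔ ∃r.A): entailed.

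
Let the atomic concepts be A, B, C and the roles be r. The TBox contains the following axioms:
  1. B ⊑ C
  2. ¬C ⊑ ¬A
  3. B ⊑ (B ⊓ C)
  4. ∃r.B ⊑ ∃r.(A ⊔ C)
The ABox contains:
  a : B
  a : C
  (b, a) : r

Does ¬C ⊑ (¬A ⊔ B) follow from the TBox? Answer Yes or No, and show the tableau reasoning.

1. ¬C ⊑ (¬A ⊔ B)  ⇔  (¬C ⊓ (A ⊓ ¬B)) unsat w.r.t. T
   all branches close; clash {A, ¬A} at x₀
2. Hence ¬C ⊑ (¬A ⊔ B): entailed.

Yes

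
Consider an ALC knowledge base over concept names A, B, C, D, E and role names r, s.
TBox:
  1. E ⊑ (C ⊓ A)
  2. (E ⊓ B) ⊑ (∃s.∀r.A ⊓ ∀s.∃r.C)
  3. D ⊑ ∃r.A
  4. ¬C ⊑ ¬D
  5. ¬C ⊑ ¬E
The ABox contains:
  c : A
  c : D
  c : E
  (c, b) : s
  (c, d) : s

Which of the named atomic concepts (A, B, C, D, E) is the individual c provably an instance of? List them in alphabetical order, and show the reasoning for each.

1. c : A?  L(c) = {A, D, E} ∪ {¬A}
   clash {A, ¬A} at c — c ∈ A
2. c : B?  L(c) = {A, D, E} ∪ {¬B}
   apply at c: E⊑(C ⊓ A); D⊑∃r.A
   open: L(c) ⊇ {A, C, D, E, ¬B, …} (+ ∃-successors) — c ∉ B possible
3. c : C?  L(c) = {A, D, E} ∪ {¬C}
   clash {D, ¬D} at c — c ∈ C
4. c : D?  L(c) = {A, D, E} ∪ {¬D}
   clash {D, ¬D} at c — c ∈ D
5. c : E?  L(c) = {A, D, E} ∪ {¬E}
   clash {E, ¬E} at c — c ∈ E
6. Entailed for c: {A, C, D, E}

{A, C, D, E}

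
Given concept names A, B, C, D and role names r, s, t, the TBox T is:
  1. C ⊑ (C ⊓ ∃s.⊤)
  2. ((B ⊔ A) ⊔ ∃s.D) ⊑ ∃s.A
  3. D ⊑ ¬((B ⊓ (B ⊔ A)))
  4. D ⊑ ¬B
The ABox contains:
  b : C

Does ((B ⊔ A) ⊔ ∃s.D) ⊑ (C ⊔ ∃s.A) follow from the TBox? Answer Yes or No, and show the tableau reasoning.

1. ((B ⊔ A) ⊔ ∃s.D) ⊑ (C ⊔ ∃s.A)  ⇔  (((B ⊔ A) ⊔ ∃s.D) ⊓ (¬C ⊓ ∀s.¬A)) unsat w.r.t. T
   all branches close; clash {A, ¬A} at an ∃-successor
2. Hence ((B ⊔ A) ⊔ ∃s.D) ⊑ (C ⊔ ∃s.A): entailed.

Yes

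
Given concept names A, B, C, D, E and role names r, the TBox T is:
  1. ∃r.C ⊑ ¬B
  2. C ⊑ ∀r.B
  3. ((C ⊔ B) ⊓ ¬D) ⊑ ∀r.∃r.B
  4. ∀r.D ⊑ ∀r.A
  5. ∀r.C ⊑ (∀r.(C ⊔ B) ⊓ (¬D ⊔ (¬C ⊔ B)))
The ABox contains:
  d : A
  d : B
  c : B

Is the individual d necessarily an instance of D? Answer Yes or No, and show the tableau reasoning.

No

1. d : D?  L(d) = {A, B} ∪ {¬D}
   open: L(d) ⊇ {A, B, ¬C, ¬D, ∀r.¬C, …} (+ ∃-successors) — d ∉ D possible
2. Hence d : D: not entailed.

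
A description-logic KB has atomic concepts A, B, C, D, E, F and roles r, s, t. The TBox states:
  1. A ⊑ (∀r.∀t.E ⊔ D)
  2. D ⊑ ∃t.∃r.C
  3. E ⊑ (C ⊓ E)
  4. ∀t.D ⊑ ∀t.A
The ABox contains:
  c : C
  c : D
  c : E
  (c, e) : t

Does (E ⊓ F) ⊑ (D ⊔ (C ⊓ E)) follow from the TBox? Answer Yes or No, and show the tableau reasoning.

Yes

1. (E ⊓ F) ⊑ (D ⊔ (C ⊓ E))  ⇔  ((E ⊓ F) ⊓ (¬D ⊓ (¬C ⊔ ¬E))) unsat w.r.t. T
   all branches close; clash {E, ¬E} at x₀
2. Hence (E ⊓ F) ⊑ (D ⊔ (C ⊓ E)): entailed.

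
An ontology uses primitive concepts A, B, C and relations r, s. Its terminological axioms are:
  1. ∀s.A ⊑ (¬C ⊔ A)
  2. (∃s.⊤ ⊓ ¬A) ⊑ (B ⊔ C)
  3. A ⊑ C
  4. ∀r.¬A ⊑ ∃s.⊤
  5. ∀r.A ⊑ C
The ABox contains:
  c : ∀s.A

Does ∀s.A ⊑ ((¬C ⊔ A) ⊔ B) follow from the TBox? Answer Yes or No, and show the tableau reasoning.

Yes

1. ∀s.A ⊑ ((¬C ⊔ A) ⊔ B)  ⇔  (∀s.A ⊓ ((C ⊓ ¬A) ⊓ ¬B)) unsat w.r.t. T
   all branches close; clash {A, ¬A} at x₀
2. Hence ∀s.A ⊑ ((¬C ⊔ A) ⊔ B): entailed.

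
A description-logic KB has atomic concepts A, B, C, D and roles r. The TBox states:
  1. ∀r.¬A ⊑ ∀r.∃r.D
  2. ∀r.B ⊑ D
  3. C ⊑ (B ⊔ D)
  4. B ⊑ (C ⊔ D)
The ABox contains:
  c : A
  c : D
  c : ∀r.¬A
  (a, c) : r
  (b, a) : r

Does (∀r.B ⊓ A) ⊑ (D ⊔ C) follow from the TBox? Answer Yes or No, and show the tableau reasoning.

1. (∀r.B ⊓ A) ⊑ (D ⊔ C)  ⇔  ((∀r.B ⊓ A) ⊓ (¬D ⊓ ¬C)) unsat w.r.t. T
   all branches close; clash {D, ¬D} at x₀
2. Hence (∀r.B ⊓ A) ⊑ (D ⊔ C): entailed.

Yes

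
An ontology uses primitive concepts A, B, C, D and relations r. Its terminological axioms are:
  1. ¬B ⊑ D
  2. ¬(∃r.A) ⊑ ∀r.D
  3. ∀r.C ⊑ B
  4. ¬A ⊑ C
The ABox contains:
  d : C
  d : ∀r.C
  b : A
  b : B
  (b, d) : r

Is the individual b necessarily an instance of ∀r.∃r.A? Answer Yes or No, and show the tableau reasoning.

1. b : ∀r.∃r.A?  L(b) = {A, B} ∪ {∃r.∀r.¬A}
   open: L(b) ⊇ {A, B, ∃r.A, ∃r.∀r.¬A} (+ ∃-successors) — b ∉ ∀r.∃r.A possible
2. Hence b : ∀r.∃r.A: not entailed.

No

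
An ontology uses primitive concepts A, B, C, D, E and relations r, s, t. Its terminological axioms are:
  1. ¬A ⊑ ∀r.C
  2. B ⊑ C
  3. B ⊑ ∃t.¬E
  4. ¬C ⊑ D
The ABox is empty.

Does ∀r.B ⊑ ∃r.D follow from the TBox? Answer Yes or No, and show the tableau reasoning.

No

1. ∀r.B ⊑ ∃r.D  ⇔  (∀r.B ⊓ ∀r.¬D) unsat w.r.t. T
   open: L(x₀) ⊇ {A, C, ¬B, ∀r.B, ∀r.¬D}
2. Hence ∀r.B ⊑ ∃r.D: not entailed.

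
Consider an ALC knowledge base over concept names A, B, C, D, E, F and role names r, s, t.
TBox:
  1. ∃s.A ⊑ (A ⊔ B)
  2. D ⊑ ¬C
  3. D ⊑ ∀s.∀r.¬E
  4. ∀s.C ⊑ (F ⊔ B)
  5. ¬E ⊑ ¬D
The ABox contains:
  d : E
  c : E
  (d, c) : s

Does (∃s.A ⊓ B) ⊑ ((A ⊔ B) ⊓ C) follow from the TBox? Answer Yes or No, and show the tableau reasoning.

1. (∃s.A ⊓ B) ⊑ ((A ⊔ B) ⊓ C)  ⇔  ((∃s.A ⊓ B) ⊓ ((¬A ⊓ ¬B) ⊔ ¬C)) unsat w.r.t. T
   apply at x₀: ∃s.A⊑(A ⊔ B)
   open: L(x₀) ⊇ {B, E, ¬C, ¬D, ∃s.A, …} (+ ∃-successors)
2. Hence (∃s.A ⊓ B) ⊑ ((A ⊔ B) ⊓ C): not entailed.

No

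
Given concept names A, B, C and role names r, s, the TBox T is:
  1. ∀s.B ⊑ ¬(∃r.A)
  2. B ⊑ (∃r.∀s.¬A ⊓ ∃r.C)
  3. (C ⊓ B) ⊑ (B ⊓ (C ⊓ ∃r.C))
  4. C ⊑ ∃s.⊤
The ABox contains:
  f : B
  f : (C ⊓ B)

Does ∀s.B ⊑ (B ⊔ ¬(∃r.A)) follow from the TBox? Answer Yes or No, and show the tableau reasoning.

1. ∀s.B ⊑ (B ⊔ ¬(∃r.A))  ⇔  (∀s.B ⊓ (¬B ⊓ ∃r.A)) unsat w.r.t. T
   all branches close; clash {B, ¬B} at x₀
2. Hence ∀s.B ⊑ (B ⊔ ¬(∃r.A)): entailed.

Yes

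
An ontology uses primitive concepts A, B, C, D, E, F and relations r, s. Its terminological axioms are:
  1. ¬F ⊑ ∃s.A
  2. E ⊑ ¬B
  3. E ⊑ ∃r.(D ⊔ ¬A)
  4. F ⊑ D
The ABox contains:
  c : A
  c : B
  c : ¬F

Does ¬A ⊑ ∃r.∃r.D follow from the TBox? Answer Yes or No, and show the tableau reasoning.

1. ¬A ⊑ ∃r.∃r.D  ⇔  (¬A ⊓ ∀r.∀r.¬D) unsat w.r.t. T
   open: L(x₀) ⊇ {D, F, ¬A, ¬E, ∀r.∀r.¬D}
2. Hence ¬A ⊑ ∃r.∃r.D: not entailed.

No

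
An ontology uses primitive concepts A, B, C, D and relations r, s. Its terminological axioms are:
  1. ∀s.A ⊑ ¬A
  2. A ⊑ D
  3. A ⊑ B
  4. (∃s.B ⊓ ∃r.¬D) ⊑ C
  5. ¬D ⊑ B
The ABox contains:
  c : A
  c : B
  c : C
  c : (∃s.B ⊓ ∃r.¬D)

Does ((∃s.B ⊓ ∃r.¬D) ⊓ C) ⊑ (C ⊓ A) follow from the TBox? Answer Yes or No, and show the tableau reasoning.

No

1. ((∃s.B ⊓ ∃r.¬D) ⊓ C) ⊑ (C ⊓ A)  ⇔  (((∃s.B ⊓ ∃r.¬D) ⊓ C) ⊓ (¬C ⊔ ¬A)) unsat w.r.t. T
   open: L(x₀) ⊇ {C, D, ¬A, ∃r.¬D, ∃s.B} (+ ∃-successors)
2. Hence ((∃s.B ⊓ ∃r.¬D) ⊓ C) ⊑ (C ⊓ A): not entailed.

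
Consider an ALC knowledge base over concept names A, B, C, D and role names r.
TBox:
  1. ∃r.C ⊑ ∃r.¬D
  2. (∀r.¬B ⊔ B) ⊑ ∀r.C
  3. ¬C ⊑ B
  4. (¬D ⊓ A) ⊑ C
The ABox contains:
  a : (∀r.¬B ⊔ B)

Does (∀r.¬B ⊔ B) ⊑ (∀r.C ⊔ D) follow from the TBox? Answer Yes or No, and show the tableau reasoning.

1. (∀r.¬B ⊔ B) ⊑ (∀r.C ⊔ D)  ⇔  ((∀r.¬B ⊔ B) ⊓ (∃r.¬C ⊓ ¬D)) unsat w.r.t. T
   all branches close; clash {C, ¬C} at an ∃-successor
2. Hence (∀r.¬B ⊔ B) ⊑ (∀r.C ⊔ D): entailed.

Yes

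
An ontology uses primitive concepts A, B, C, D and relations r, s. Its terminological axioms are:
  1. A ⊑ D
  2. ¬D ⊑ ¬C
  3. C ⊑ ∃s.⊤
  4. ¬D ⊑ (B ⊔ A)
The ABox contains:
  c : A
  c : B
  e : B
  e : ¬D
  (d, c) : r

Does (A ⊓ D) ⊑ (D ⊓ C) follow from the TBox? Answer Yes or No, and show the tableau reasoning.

No

1. (A ⊓ D) ⊑ (D ⊓ C)  ⇔  ((A ⊓ D) ⊓ (¬D ⊔ ¬C)) unsat w.r.t. T
   open: L(x₀) ⊇ {A, D, ¬C}
2. Hence (A ⊓ D) ⊑ (D ⊓ C): not entailed.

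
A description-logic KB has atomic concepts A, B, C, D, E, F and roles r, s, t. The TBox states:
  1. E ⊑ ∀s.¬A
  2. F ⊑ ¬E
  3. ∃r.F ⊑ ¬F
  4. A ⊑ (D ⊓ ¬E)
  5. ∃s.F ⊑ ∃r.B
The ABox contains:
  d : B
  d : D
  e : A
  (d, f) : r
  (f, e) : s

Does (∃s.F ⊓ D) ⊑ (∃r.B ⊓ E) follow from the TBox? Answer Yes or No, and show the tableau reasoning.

No

1. (∃s.F ⊓ D) ⊑ (∃r.B ⊓ E)  ⇔  ((∃s.F ⊓ D) ⊓ (∀r.¬B ⊔ ¬E)) unsat w.r.t. T
   apply at x₀: ∃s.F⊑∃r.B
   open: L(x₀) ⊇ {D, ¬A, ¬E, ¬F, ∃r.B, …} (+ ∃-successors)
2. Hence (∃s.F ⊓ D) ⊑ (∃r.B ⊓ E): not entailed.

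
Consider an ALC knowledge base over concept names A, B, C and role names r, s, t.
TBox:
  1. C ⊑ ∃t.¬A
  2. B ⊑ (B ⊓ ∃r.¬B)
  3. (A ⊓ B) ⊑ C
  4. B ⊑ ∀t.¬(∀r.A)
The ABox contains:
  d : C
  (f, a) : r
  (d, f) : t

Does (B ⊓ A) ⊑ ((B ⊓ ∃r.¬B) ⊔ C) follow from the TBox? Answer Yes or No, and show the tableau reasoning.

1. (B ⊓ A) ⊑ ((B ⊓ ∃r.¬B) ⊔ C)  ⇔  ((B ⊓ A) ⊓ ((¬B ⊔ ∀r.B) ⊓ ¬C)) unsat w.r.t. T
   all branches close; clash {C, ¬C} at x₀
2. Hence (B ⊓ A) ⊑ ((B ⊓ ∃r.¬B) ⊔ C): entailed.

Yes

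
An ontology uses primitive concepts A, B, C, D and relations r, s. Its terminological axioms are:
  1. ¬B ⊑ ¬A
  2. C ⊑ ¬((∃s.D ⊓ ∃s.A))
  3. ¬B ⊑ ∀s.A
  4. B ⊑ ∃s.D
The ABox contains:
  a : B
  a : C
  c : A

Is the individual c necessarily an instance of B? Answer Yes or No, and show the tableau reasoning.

Yes

1. c : B?  L(c) = {A} ∪ {¬B}
   clash {A, ¬A} at c — c ∈ B
2. Hence c : B: entailed.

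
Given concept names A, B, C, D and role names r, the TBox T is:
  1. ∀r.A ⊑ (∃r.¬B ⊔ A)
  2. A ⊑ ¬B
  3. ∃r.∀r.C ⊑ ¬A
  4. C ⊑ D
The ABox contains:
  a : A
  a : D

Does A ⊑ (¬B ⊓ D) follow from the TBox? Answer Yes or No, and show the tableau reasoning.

No

1. A ⊑ (¬B ⊓ D)  ⇔  (A ⊓ (B ⊔ ¬D)) unsat w.r.t. T
   apply at x₀: A⊑¬B
   open: L(x₀) ⊇ {A, ¬B, ¬C, ¬D, ∀r.∃r.¬C, …} (+ ∃-successors)
2. Hence A ⊑ (¬B ⊓ D): not entailed.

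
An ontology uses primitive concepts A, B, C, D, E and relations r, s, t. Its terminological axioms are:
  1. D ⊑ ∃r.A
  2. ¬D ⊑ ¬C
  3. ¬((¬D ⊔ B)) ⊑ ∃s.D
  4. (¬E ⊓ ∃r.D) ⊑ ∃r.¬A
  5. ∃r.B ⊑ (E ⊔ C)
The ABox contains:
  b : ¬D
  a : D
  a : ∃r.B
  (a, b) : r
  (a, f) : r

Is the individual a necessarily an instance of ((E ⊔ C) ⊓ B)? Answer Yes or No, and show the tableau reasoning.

1. a : ((E ⊔ C) ⊓ B)?  L(a) = {D, ∃r.B} ∪ {((¬E ⊓ ¬C) ⊔ ¬B)}
   apply at a: D⊑∃r.A; ∃r.B⊑(E ⊔ C)
   open: L(a) ⊇ {D, E, ¬B, ∃r.A, ∃r.B, …} (+ ∃-successors) — a ∉ ((E ⊔ C) ⊓ B) possible
2. Hence a : ((E ⊔ C) ⊓ B): not entailed.

No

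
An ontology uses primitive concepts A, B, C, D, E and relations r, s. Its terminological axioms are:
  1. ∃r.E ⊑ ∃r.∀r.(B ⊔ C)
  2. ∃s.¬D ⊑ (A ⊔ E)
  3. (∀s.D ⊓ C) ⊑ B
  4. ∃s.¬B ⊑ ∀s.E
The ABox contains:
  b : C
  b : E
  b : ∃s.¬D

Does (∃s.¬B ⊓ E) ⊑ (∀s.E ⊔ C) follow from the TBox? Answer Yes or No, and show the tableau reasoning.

Yes

1. (∃s.¬B ⊓ E) ⊑ (∀s.E ⊔ C)  ⇔  ((∃s.¬B ⊓ E) ⊓ (∃s.¬E ⊓ ¬C)) unsat w.r.t. T
   all branches close; clash {E, ¬E} at an ∃-successor
2. Hence (∃s.¬B ⊓ E) ⊑ (∀s.E ⊔ C): entailed.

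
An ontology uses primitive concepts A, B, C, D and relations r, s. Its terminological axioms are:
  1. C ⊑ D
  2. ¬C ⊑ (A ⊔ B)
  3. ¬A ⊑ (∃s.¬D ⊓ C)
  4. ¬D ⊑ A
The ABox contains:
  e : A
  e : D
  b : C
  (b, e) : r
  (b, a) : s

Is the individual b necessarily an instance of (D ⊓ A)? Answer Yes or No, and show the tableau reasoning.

No

1. b : (D ⊓ A)?  L(b) = {C} ∪ {(¬D ⊔ ¬A)}
   apply at b: C⊑D
   open: L(b) ⊇ {C, D, ¬A, ∃s.¬D} (+ ∃-successors) — b ∉ (D ⊓ A) possible
2. Hence b : (D ⊓ A): not entailed.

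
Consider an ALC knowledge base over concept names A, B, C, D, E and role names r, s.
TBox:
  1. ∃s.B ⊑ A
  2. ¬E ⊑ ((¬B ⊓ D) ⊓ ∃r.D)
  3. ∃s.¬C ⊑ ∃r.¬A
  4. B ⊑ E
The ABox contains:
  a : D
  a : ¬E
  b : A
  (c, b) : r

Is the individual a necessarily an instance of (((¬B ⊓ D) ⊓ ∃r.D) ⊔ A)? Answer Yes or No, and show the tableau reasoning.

Yes

1. a : (((¬B ⊓ D) ⊓ ∃r.D) ⊔ A)?  L(a) = {D, ¬E} ∪ {(((B ⊔ ¬D) ⊔ ∀r.¬D) ⊓ ¬A)}
   clash {E, ¬E} at a — a ∈ (((¬B ⊓ D) ⊓ ∃r.D) ⊔ A)
2. Hence a : (((¬B ⊓ D) ⊓ ∃r.D) ⊔ A): entailed.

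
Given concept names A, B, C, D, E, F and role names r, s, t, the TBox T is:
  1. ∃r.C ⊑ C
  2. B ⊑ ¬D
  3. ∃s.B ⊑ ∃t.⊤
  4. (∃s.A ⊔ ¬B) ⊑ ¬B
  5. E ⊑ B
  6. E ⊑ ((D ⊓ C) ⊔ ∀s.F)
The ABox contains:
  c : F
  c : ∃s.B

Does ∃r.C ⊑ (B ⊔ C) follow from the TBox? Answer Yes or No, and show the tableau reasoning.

1. ∃r.C ⊑ (B ⊔ C)  ⇔  (∃r.C ⊓ (¬B ⊓ ¬C)) unsat w.r.t. T
   all branches close; clash {B, ¬B} at x₀
2. Hence ∃r.C ⊑ (B ⊔ C): entailed.

Yes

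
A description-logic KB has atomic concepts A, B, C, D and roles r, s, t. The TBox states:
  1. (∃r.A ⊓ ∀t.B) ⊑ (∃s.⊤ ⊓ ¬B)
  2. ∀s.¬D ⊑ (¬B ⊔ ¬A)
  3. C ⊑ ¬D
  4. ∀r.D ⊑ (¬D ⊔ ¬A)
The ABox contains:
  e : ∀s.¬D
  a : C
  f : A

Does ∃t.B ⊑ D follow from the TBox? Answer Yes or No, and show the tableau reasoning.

1. ∃t.B ⊑ D  ⇔  (∃t.B ⊓ ¬D) unsat w.r.t. T
   open: L(x₀) ⊇ {¬D, ∀r.¬A, ∃r.¬D, ∃s.D, ∃t.B} (+ ∃-successors)
2. Hence ∃t.B ⊑ D: not entailed.

No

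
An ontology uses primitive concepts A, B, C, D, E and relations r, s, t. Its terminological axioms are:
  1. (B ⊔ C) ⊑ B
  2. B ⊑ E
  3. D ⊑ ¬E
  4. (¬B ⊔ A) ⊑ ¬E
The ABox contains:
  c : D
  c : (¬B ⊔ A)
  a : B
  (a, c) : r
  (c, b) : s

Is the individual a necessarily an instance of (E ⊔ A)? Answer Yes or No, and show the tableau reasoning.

1. a : (E ⊔ A)?  L(a) = {B} ∪ {(¬E ⊓ ¬A)}
   clash {E, ¬E} at a — a ∈ (E ⊔ A)
2. Hence a : (E ⊔ A): entailed.

Yes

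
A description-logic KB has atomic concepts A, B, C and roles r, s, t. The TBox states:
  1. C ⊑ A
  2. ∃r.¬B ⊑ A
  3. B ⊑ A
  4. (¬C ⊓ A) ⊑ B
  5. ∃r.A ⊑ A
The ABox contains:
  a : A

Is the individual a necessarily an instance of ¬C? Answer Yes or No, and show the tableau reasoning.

1. a : ¬C?  L(a) = {A} ∪ {C}
   open: L(a) ⊇ {A, C} — a ∉ ¬C possible
2. Hence a : ¬C: not entailed.

No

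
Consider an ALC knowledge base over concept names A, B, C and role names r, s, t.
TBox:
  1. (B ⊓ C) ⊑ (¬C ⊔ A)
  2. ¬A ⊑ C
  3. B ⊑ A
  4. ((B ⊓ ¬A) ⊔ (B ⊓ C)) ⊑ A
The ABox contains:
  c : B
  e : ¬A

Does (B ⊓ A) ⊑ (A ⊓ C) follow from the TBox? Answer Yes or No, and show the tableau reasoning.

1. (B ⊓ A) ⊑ (A ⊓ C)  ⇔  ((B ⊓ A) ⊓ (¬A ⊔ ¬C)) unsat w.r.t. T
   open: L(x₀) ⊇ {A, B, ¬C}
2. Hence (B ⊓ A) ⊑ (A ⊓ C): not entailed.

No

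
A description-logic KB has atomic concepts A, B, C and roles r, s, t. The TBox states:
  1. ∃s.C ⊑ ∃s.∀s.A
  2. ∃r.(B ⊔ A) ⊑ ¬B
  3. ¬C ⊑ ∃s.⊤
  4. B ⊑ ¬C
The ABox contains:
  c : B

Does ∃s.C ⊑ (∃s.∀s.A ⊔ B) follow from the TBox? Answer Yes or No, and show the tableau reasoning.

1. ∃s.C ⊑ (∃s.∀s.A ⊔ B)  ⇔  (∃s.C ⊓ (∀s.∃s.¬A ⊓ ¬B)) unsat w.r.t. T
   all branches close; clash {A, ¬A} at an ∃-successor
2. Hence ∃s.C ⊑ (∃s.∀s.A ⊔ B): entailed.

Yes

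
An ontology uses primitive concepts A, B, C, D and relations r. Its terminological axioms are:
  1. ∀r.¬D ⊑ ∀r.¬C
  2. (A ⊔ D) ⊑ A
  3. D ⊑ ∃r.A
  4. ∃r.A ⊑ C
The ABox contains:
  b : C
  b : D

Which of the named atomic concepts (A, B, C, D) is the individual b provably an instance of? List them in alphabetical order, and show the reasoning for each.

1. b : A?  L(b) = {C, D} ∪ {¬A}
   clash {A, ¬A} at b — b ∈ A
2. b : B?  L(b) = {C, D} ∪ {¬B}
   apply at b: D⊑∃r.A
   open: L(b) ⊇ {A, C, D, ¬B, ∃r.A, …} (+ ∃-successors) — b ∉ B possible
3. b : C?  L(b) = {C, D} ∪ {¬C}
   clash {C, ¬C} at b — b ∈ C
4. b : D?  L(b) = {C, D} ∪ {¬D}
   clash {D, ¬D} at b — b ∈ D
5. Entailed for b: {A, C, D}

{A, C, D}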